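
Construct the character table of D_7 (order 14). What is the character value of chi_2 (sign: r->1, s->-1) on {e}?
Conjugacy classes: {e} of size 1, {r^1, r^6} of size 2, {r^2, r^5} of size 2, {r^3, r^4} of size 2, {s, sr, ..., sr^6} of size 7.
Character table:
  irrep \ class              {e} (size 1)  {r^1, r^6} (size 2)  {r^2, r^5} (size 2)  {r^3, r^4} (size 2)  {s, sr, ..., sr^6} (size 7)
  chi_1 (triv)               1             1                    1                    1                    1                          
  chi_2 (sign: r->1, s->-1)  1             1                    1                    1                    -1                         
  chi_3 (2d, j=1)            2             2*cos(2*pi/7)        -2*cos(3*pi/7)       -2*cos(pi/7)         0                          
  chi_4 (2d, j=2)            2             -2*cos(3*pi/7)       -2*cos(pi/7)         2*cos(2*pi/7)        0                          
  chi_5 (2d, j=3)            2             -2*cos(pi/7)         2*cos(2*pi/7)        -2*cos(3*pi/7)       0                          

Spot check: chi_2 (sign: r->1, s->-1) on {e} = 1.

Argument: D_7 has order 2*7 = 14 with 5 conjugacy classes, hence 5 irreducibles. Sum of squared dims 1 + 1 + 4 + 4 + 4 = 14 = |G|. Linear characters come from the abelianisation; the 2-dimensional irreps have character r^k -> 2*cos(2*pi*j*k/7), reflections -> 0.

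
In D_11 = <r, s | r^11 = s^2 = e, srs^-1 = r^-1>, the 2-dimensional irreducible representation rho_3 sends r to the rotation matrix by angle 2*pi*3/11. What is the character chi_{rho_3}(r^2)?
chi_{rho_3}(r^2) = 2*cos(2*pi*3*2/11) = -2*cos(pi/11)

Why: rho_3(r^2) is rotation by angle 2*pi*3*2/11, whose trace is 2*cos(2*pi*3*2/11) = -2*cos(pi/11).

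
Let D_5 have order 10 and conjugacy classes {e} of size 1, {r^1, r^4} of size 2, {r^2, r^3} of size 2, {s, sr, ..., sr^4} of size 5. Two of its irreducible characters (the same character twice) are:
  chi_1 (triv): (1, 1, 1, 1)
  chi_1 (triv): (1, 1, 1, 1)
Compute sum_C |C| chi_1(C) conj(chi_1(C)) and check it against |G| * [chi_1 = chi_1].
Sum = 10 = |G| = 10; so <chi_1, chi_1> = 1 (norm-1 confirms irreducibility).

Why: Compute term by term over conjugacy classes (|C| * chi_1(C) * conj(chi_1(C))):
  1*(1)*conj(1) + 2*(1)*conj(1) + 2*(1)*conj(1) + 5*(1)*conj(1)
  = (1) + (2) + (2) + (5)
  = 10.
Dividing by |G| = 10 gives 10/10 = 1, matching the row-orthogonality relation <chi_1, chi_1> = [chi_1 = chi_1].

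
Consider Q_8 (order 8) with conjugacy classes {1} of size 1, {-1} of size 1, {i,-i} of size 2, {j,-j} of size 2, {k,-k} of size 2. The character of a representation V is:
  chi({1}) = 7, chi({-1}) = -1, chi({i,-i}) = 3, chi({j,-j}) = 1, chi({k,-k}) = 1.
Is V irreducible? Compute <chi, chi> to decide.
Not irreducible (reducible): <chi, chi> = 9 > 1.

Proof sketch: <chi, chi> = (1/|G|) sum_C |C| * |chi(C)|^2 = (1/8)[1*|7|^2 + 1*|-1|^2 + 2*|3|^2 + 2*|1|^2 + 2*|1|^2]
  = (1/8)[(49) + (1) + (18) + (2) + (2)] = 72/8 = 9.
A character is irreducible iff <chi, chi> = 1, so this representation is reducible.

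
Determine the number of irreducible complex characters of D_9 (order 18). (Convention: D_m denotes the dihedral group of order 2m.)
6

Details: The number of irreducible complex representations of a finite group equals its number of conjugacy classes. D_9 has 6 conjugacy classes ((n+3)/2 for n odd), so D_9 (order 18) has exactly 6 irreducible complex representations.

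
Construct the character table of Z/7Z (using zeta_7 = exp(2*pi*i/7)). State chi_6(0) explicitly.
Character table of Z/7Z (irreps indexed chi_0,...,chi_6 with chi_k(m) = zeta_7^(k*m), zeta_7 = exp(2*pi*i/7)):
  irrep \ class  {0} (size 1)  {1} (size 1)    {2} (size 1)    {3} (size 1)    {4} (size 1)    {5} (size 1)    {6} (size 1)  
  chi_0          1             1               1               1               1               1               1             
  chi_1          1             exp(2*I*pi/7)   exp(4*I*pi/7)   exp(6*I*pi/7)   exp(-6*I*pi/7)  exp(-4*I*pi/7)  exp(-2*I*pi/7)
  chi_2          1             exp(4*I*pi/7)   exp(-6*I*pi/7)  exp(-2*I*pi/7)  exp(2*I*pi/7)   exp(6*I*pi/7)   exp(-4*I*pi/7)
  chi_3          1             exp(6*I*pi/7)   exp(-2*I*pi/7)  exp(4*I*pi/7)   exp(-4*I*pi/7)  exp(2*I*pi/7)   exp(-6*I*pi/7)
  chi_4          1             exp(-6*I*pi/7)  exp(2*I*pi/7)   exp(-4*I*pi/7)  exp(4*I*pi/7)   exp(-2*I*pi/7)  exp(6*I*pi/7) 
  chi_5          1             exp(-4*I*pi/7)  exp(6*I*pi/7)   exp(2*I*pi/7)   exp(-2*I*pi/7)  exp(-6*I*pi/7)  exp(4*I*pi/7) 
  chi_6          1             exp(-2*I*pi/7)  exp(-4*I*pi/7)  exp(-6*I*pi/7)  exp(6*I*pi/7)   exp(4*I*pi/7)   exp(2*I*pi/7) 

Spot check: chi_6(0) = zeta_7^(6*0) = zeta_7^0 = 1.

Why: Z/7Z is abelian, so all 7 irreducible complex representations are 1-dimensional. They are given by chi_k(m) = zeta_7^(k*m) for k = 0,...,6. Row orthogonality: sum_m chi_k(m) conj(chi_l(m)) = 7 * [k = l].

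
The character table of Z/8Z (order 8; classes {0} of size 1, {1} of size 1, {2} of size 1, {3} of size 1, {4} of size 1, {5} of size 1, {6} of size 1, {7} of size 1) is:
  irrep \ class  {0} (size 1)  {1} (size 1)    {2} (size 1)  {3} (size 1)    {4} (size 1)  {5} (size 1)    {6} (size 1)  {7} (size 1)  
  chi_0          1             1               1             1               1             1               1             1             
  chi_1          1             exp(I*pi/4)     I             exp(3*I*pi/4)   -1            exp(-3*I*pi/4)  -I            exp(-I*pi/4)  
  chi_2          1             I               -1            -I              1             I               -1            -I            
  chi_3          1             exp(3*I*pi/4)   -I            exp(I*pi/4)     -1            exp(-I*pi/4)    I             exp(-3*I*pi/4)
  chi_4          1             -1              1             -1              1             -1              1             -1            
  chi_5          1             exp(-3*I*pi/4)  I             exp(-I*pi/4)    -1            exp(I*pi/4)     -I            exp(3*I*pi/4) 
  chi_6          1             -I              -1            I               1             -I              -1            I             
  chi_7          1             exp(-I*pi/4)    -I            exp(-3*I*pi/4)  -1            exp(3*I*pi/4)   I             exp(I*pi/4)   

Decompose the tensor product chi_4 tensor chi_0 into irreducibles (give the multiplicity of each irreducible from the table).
chi_4 tensor chi_0 = chi_4 (all other irreducibles have multiplicity 0).

Reasoning: The character of a tensor product is the pointwise product (chi_4 * chi_0)(C) = chi_4(C) * chi_0(C):
  {0}: (1)*(1), {1}: (-1)*(1), {2}: (1)*(1), {3}: (-1)*(1), {4}: (1)*(1), {5}: (-1)*(1), {6}: (1)*(1), {7}: (-1)*(1)
so (chi_4 * chi_0) takes values
  {0} -> 1, {1} -> -1, {2} -> 1, {3} -> -1, {4} -> 1, {5} -> -1, {6} -> 1, {7} -> -1.
Now take the inner product of this character with each irreducible chi from the table, <chi_4*chi_0, chi> = (1/8) sum_C |C| (chi_4*chi_0)(C) conj(chi(C)):
  <chi_4*chi_0, chi_0> = (1/8)[1*(1)*conj(1) + 1*(-1)*conj(1) + 1*(1)*conj(1) + 1*(-1)*conj(1) + 1*(1)*conj(1) + 1*(-1)*conj(1) + 1*(1)*conj(1) + 1*(-1)*conj(1)]
      = (1/8)[(1) + (-1) + (1) + (-1) + (1) + (-1) + (1) + (-1)] = 0/8 = 0
  <chi_4*chi_0, chi_1> = (1/8)[1*(1)*conj(1) + 1*(-1)*conj(exp(I*pi/4)) + 1*(1)*conj(I) + 1*(-1)*conj(exp(3*I*pi/4)) + 1*(1)*conj(-1) + 1*(-1)*conj(exp(-3*I*pi/4)) + 1*(1)*conj(-I) + 1*(-1)*conj(exp(-I*pi/4))]
      = (1/8)[(1) + (-exp(-I*pi/4)) + (-I) + (-exp(-3*I*pi/4)) + (-1) + (-exp(3*I*pi/4)) + (I) + (-exp(I*pi/4))] = 0/8 = 0
  <chi_4*chi_0, chi_2> = (1/8)[1*(1)*conj(1) + 1*(-1)*conj(I) + 1*(1)*conj(-1) + 1*(-1)*conj(-I) + 1*(1)*conj(1) + 1*(-1)*conj(I) + 1*(1)*conj(-1) + 1*(-1)*conj(-I)]
      = (1/8)[(1) + (I) + (-1) + (-I) + (1) + (I) + (-1) + (-I)] = 0/8 = 0
  <chi_4*chi_0, chi_3> = (1/8)[1*(1)*conj(1) + 1*(-1)*conj(exp(3*I*pi/4)) + 1*(1)*conj(-I) + 1*(-1)*conj(exp(I*pi/4)) + 1*(1)*conj(-1) + 1*(-1)*conj(exp(-I*pi/4)) + 1*(1)*conj(I) + 1*(-1)*conj(exp(-3*I*pi/4))]
      = (1/8)[(1) + (-exp(-3*I*pi/4)) + (I) + (-exp(-I*pi/4)) + (-1) + (-exp(I*pi/4)) + (-I) + (-exp(3*I*pi/4))] = 0/8 = 0
  <chi_4*chi_0, chi_4> = (1/8)[1*(1)*conj(1) + 1*(-1)*conj(-1) + 1*(1)*conj(1) + 1*(-1)*conj(-1) + 1*(1)*conj(1) + 1*(-1)*conj(-1) + 1*(1)*conj(1) + 1*(-1)*conj(-1)]
      = (1/8)[(1) + (1) + (1) + (1) + (1) + (1) + (1) + (1)] = 8/8 = 1
  <chi_4*chi_0, chi_5> = (1/8)[1*(1)*conj(1) + 1*(-1)*conj(exp(-3*I*pi/4)) + 1*(1)*conj(I) + 1*(-1)*conj(exp(-I*pi/4)) + 1*(1)*conj(-1) + 1*(-1)*conj(exp(I*pi/4)) + 1*(1)*conj(-I) + 1*(-1)*conj(exp(3*I*pi/4))]
      = (1/8)[(1) + (-exp(3*I*pi/4)) + (-I) + (-exp(I*pi/4)) + (-1) + (-exp(-I*pi/4)) + (I) + (-exp(-3*I*pi/4))] = 0/8 = 0
  <chi_4*chi_0, chi_6> = (1/8)[1*(1)*conj(1) + 1*(-1)*conj(-I) + 1*(1)*conj(-1) + 1*(-1)*conj(I) + 1*(1)*conj(1) + 1*(-1)*conj(-I) + 1*(1)*conj(-1) + 1*(-1)*conj(I)]
      = (1/8)[(1) + (-I) + (-1) + (I) + (1) + (-I) + (-1) + (I)] = 0/8 = 0
  <chi_4*chi_0, chi_7> = (1/8)[1*(1)*conj(1) + 1*(-1)*conj(exp(-I*pi/4)) + 1*(1)*conj(-I) + 1*(-1)*conj(exp(-3*I*pi/4)) + 1*(1)*conj(-1) + 1*(-1)*conj(exp(3*I*pi/4)) + 1*(1)*conj(I) + 1*(-1)*conj(exp(I*pi/4))]
      = (1/8)[(1) + (-exp(I*pi/4)) + (I) + (-exp(3*I*pi/4)) + (-1) + (-exp(-3*I*pi/4)) + (-I) + (-exp(-I*pi/4))] = 0/8 = 0
(Exp terms are combined using exp(i*s)*conj(exp(i*t)) = exp(i*(s-t)), and sums of them are collapsed using the identity that for every m > 1 the m distinct m-th roots of unity sum to 0, e.g. 1 + exp(2*I*pi/3) + exp(-2*I*pi/3) = 0.)
Hence the multiplicities are chi_4: 1. Dimension check: dim(chi_4)*dim(chi_0) = 1*1 = 1 and sum (mult * dim) = 1*1 = 1.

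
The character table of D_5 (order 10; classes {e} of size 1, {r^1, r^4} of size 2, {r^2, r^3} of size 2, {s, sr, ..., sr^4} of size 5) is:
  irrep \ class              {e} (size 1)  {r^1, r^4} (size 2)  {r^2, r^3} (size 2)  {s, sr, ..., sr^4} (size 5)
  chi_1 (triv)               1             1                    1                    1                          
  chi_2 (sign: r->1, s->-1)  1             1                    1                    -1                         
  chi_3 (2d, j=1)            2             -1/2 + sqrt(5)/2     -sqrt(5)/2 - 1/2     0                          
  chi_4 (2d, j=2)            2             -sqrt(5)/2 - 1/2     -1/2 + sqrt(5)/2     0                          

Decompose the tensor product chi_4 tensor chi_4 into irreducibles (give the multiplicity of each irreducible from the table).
chi_4 tensor chi_4 = chi_1 + chi_2 + chi_3 (all other irreducibles have multiplicity 0).

Argument: The character of a tensor product is the pointwise product (chi_4 * chi_4)(C) = chi_4(C) * chi_4(C):
  {e}: (2)*(2), {r^1, r^4}: (-sqrt(5)/2 - 1/2)*(-sqrt(5)/2 - 1/2), {r^2, r^3}: (-1/2 + sqrt(5)/2)*(-1/2 + sqrt(5)/2), {s, sr, ..., sr^4}: (0)*(0)
so (chi_4 * chi_4) takes values
  {e} -> 4, {r^1, r^4} -> sqrt(5)/2 + 3/2, {r^2, r^3} -> 3/2 - sqrt(5)/2, {s, sr, ..., sr^4} -> 0.
Now take the inner product of this character with each irreducible chi from the table, <chi_4*chi_4, chi> = (1/10) sum_C |C| (chi_4*chi_4)(C) conj(chi(C)):
  <chi_4*chi_4, chi_1> = (1/10)[1*(4)*conj(1) + 2*(sqrt(5)/2 + 3/2)*conj(1) + 2*(3/2 - sqrt(5)/2)*conj(1) + 5*(0)*conj(1)]
      = (1/10)[(4) + (sqrt(5) + 3) + (3 - sqrt(5)) + (0)] = 10/10 = 1
  <chi_4*chi_4, chi_2> = (1/10)[1*(4)*conj(1) + 2*(sqrt(5)/2 + 3/2)*conj(1) + 2*(3/2 - sqrt(5)/2)*conj(1) + 5*(0)*conj(-1)]
      = (1/10)[(4) + (sqrt(5) + 3) + (3 - sqrt(5)) + (0)] = 10/10 = 1
  <chi_4*chi_4, chi_3> = (1/10)[1*(4)*conj(2) + 2*(sqrt(5)/2 + 3/2)*conj(-1/2 + sqrt(5)/2) + 2*(3/2 - sqrt(5)/2)*conj(-sqrt(5)/2 - 1/2) + 5*(0)*conj(0)]
      = (1/10)[(8) + (1 + sqrt(5)) + (1 - sqrt(5)) + (0)] = 10/10 = 1
  <chi_4*chi_4, chi_4> = (1/10)[1*(4)*conj(2) + 2*(sqrt(5)/2 + 3/2)*conj(-sqrt(5)/2 - 1/2) + 2*(3/2 - sqrt(5)/2)*conj(-1/2 + sqrt(5)/2) + 5*(0)*conj(0)]
      = (1/10)[(8) + (-2*sqrt(5) - 4) + (-4 + 2*sqrt(5)) + (0)] = 0/10 = 0
Hence the multiplicities are chi_1: 1, chi_2: 1, chi_3: 1. Dimension check: dim(chi_4)*dim(chi_4) = 2*2 = 4 and sum (mult * dim) = 1*1 + 1*1 + 1*2 = 4.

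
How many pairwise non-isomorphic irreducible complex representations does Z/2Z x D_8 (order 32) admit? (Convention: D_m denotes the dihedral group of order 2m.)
14

Proof sketch: The number of irreducible complex representations of a finite group equals its number of conjugacy classes. For a direct product, #classes(G x H) = #classes(G) * #classes(H). Z/2Z has 2 classes (abelian), D_8 has 7 classes, so 2 * 7 = 14, so Z/2Z x D_8 (order 32) has exactly 14 irreducible complex representations.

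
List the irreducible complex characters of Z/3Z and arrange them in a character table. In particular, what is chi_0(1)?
Character table of Z/3Z (irreps indexed chi_0,...,chi_2 with chi_k(m) = zeta_3^(k*m), zeta_3 = exp(2*pi*i/3)):
  irrep \ class  {0} (size 1)  {1} (size 1)    {2} (size 1)  
  chi_0          1             1               1             
  chi_1          1             exp(2*I*pi/3)   exp(-2*I*pi/3)
  chi_2          1             exp(-2*I*pi/3)  exp(2*I*pi/3) 

Spot check: chi_0(1) = zeta_3^(0*1) = zeta_3^0 = 1.

Explanation: Z/3Z is abelian, so all 3 irreducible complex representations are 1-dimensional. They are given by chi_k(m) = zeta_3^(k*m) for k = 0,...,2. Row orthogonality: sum_m chi_k(m) conj(chi_l(m)) = 3 * [k = l].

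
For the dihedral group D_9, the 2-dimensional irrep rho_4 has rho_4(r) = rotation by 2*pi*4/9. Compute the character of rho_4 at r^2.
chi_{rho_4}(r^2) = 2*cos(2*pi*4*2/9) = 2*cos(2*pi/9)

Explanation: rho_4(r^2) is rotation by angle 2*pi*4*2/9, whose trace is 2*cos(2*pi*4*2/9) = 2*cos(2*pi/9).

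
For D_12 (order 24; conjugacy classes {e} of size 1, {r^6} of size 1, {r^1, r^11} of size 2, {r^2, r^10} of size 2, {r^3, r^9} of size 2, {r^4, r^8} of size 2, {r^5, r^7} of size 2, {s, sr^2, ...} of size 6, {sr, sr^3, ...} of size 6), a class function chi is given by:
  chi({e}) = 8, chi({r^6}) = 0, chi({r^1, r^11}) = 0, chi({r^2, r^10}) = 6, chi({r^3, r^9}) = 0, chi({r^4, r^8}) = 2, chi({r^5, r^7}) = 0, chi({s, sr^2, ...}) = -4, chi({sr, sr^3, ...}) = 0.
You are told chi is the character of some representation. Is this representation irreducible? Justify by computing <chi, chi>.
Not irreducible (reducible): <chi, chi> = 10 > 1.

Details: <chi, chi> = (1/|G|) sum_C |C| * |chi(C)|^2 = (1/24)[1*|8|^2 + 1*|0|^2 + 2*|0|^2 + 2*|6|^2 + 2*|0|^2 + 2*|2|^2 + 2*|0|^2 + 6*|-4|^2 + 6*|0|^2]
  = (1/24)[(64) + (0) + (0) + (72) + (0) + (8) + (0) + (96) + (0)] = 240/24 = 10.
A character is irreducible iff <chi, chi> = 1, so this representation is reducible.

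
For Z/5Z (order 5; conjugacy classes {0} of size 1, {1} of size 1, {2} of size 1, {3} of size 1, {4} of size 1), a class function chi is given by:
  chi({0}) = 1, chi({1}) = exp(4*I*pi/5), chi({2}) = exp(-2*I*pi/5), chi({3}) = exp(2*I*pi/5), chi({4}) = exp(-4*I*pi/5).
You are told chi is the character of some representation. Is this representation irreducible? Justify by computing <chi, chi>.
Irreducible: <chi, chi> = 1.

Proof sketch: <chi, chi> = (1/|G|) sum_C |C| * |chi(C)|^2 = (1/5)[1*|1|^2 + 1*|exp(4*I*pi/5)|^2 + 1*|exp(-2*I*pi/5)|^2 + 1*|exp(2*I*pi/5)|^2 + 1*|exp(-4*I*pi/5)|^2]
  = (1/5)[(1) + (1) + (1) + (1) + (1)] = 5/5 = 1.
(Exp terms are combined using exp(i*s)*conj(exp(i*t)) = exp(i*(s-t)), and sums of them are collapsed using the identity that for every m > 1 the m distinct m-th roots of unity sum to 0, e.g. 1 + exp(2*I*pi/3) + exp(-2*I*pi/3) = 0.)
A character is irreducible iff <chi, chi> = 1, so this representation is irreducible.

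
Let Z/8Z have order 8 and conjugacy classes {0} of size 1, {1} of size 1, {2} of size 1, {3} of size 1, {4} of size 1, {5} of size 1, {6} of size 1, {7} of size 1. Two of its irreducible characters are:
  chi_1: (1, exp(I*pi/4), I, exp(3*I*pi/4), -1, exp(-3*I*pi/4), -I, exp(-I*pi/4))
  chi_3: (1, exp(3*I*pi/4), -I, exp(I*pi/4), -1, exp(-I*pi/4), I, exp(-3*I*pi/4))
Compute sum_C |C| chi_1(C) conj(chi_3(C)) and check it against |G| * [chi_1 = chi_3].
Sum = 0; so <chi_1, chi_3> = 0 (distinct irreducibles are orthogonal).

Proof sketch: Compute term by term over conjugacy classes (|C| * chi_1(C) * conj(chi_3(C))):
  1*(1)*conj(1) + 1*(exp(I*pi/4))*conj(exp(3*I*pi/4)) + 1*(I)*conj(-I) + 1*(exp(3*I*pi/4))*conj(exp(I*pi/4)) + 1*(-1)*conj(-1) + 1*(exp(-3*I*pi/4))*conj(exp(-I*pi/4)) + 1*(-I)*conj(I) + 1*(exp(-I*pi/4))*conj(exp(-3*I*pi/4))
  = (1) + (-I) + (-1) + (I) + (1) + (-I) + (-1) + (I)
  = 0.
(Exp terms are combined using exp(i*s)*conj(exp(i*t)) = exp(i*(s-t)), and sums of them are collapsed using the identity that for every m > 1 the m distinct m-th roots of unity sum to 0, e.g. 1 + exp(2*I*pi/3) + exp(-2*I*pi/3) = 0.)
Dividing by |G| = 8 gives 0/8 = 0, matching the row-orthogonality relation <chi_1, chi_3> = [chi_1 = chi_3].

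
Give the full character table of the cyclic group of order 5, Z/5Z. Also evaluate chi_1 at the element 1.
Character table of Z/5Z (irreps indexed chi_0,...,chi_4 with chi_k(m) = zeta_5^(k*m), zeta_5 = exp(2*pi*i/5)):
  irrep \ class  {0} (size 1)  {1} (size 1)    {2} (size 1)    {3} (size 1)    {4} (size 1)  
  chi_0          1             1               1               1               1             
  chi_1          1             exp(2*I*pi/5)   exp(4*I*pi/5)   exp(-4*I*pi/5)  exp(-2*I*pi/5)
  chi_2          1             exp(4*I*pi/5)   exp(-2*I*pi/5)  exp(2*I*pi/5)   exp(-4*I*pi/5)
  chi_3          1             exp(-4*I*pi/5)  exp(2*I*pi/5)   exp(-2*I*pi/5)  exp(4*I*pi/5) 
  chi_4          1             exp(-2*I*pi/5)  exp(-4*I*pi/5)  exp(4*I*pi/5)   exp(2*I*pi/5) 

Spot check: chi_1(1) = zeta_5^(1*1) = zeta_5^1 = exp(2*I*pi/5).

Explanation: Z/5Z is abelian, so all 5 irreducible complex representations are 1-dimensional. They are given by chi_k(m) = zeta_5^(k*m) for k = 0,...,4. Row orthogonality: sum_m chi_k(m) conj(chi_l(m)) = 5 * [k = l].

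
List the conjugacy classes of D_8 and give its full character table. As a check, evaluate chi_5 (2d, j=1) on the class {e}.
Conjugacy classes: {e} of size 1, {r^4} of size 1, {r^1, r^7} of size 2, {r^2, r^6} of size 2, {r^3, r^5} of size 2, {s, sr^2, ...} of size 4, {sr, sr^3, ...} of size 4.
Character table:
  irrep \ class              {e} (size 1)  {r^4} (size 1)  {r^1, r^7} (size 2)  {r^2, r^6} (size 2)  {r^3, r^5} (size 2)  {s, sr^2, ...} (size 4)  {sr, sr^3, ...} (size 4)
  chi_1 (triv)               1             1               1                    1                    1                    1                        1                       
  chi_2 (sign: r->1, s->-1)  1             1               1                    1                    1                    -1                       -1                      
  chi_3 (r->-1, s->1)        1             1               -1                   1                    -1                   1                        -1                      
  chi_4 (r->-1, s->-1)       1             1               -1                   1                    -1                   -1                       1                       
  chi_5 (2d, j=1)            2             -2              sqrt(2)              0                    -sqrt(2)             0                        0                       
  chi_6 (2d, j=2)            2             2               0                    -2                   0                    0                        0                       
  chi_7 (2d, j=3)            2             -2              -sqrt(2)             0                    sqrt(2)              0                        0                       

Spot check: chi_5 (2d, j=1) on {e} = 2.

Working: D_8 has order 2*8 = 16 with 7 conjugacy classes, hence 7 irreducibles. Sum of squared dims 1 + 1 + 1 + 1 + 4 + 4 + 4 = 16 = |G|. Linear characters come from the abelianisation; the 2-dimensional irreps have character r^k -> 2*cos(2*pi*j*k/8), reflections -> 0.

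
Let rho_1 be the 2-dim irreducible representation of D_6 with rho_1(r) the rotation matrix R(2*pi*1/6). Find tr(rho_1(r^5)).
chi_{rho_1}(r^5) = 2*cos(2*pi*1*5/6) = 1

Proof sketch: rho_1(r^5) is rotation by angle 2*pi*1*5/6, whose trace is 2*cos(2*pi*1*5/6) = 1.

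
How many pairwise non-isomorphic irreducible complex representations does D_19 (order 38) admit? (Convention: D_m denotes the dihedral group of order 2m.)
11

Solution. The number of irreducible complex representations of a finite group equals its number of conjugacy classes. D_19 has 11 conjugacy classes ((n+3)/2 for n odd), so D_19 (order 38) has exactly 11 irreducible complex representations.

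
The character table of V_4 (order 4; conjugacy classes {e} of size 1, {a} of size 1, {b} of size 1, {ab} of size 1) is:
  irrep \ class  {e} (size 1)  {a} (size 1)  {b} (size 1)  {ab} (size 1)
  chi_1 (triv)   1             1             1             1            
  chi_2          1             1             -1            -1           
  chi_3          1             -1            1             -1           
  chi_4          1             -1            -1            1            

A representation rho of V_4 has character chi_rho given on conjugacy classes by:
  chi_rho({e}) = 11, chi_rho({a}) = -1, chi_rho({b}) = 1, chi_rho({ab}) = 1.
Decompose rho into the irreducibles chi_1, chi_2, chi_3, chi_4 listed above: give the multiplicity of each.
Multiplicities: chi_1: 3, chi_2: 2, chi_3: 3, chi_4: 3.

Derivation: Use <chi_rho, chi> = (1/|G|) sum_C |C| * chi_rho(C) * conj(chi(C)) with |G| = 4 for each irreducible chi in the table:
  <chi_rho, chi_1> = (1/4)[1*(11)*conj(1) + 1*(-1)*conj(1) + 1*(1)*conj(1) + 1*(1)*conj(1)]
      = (1/4)[(11) + (-1) + (1) + (1)] = 12/4 = 3
  <chi_rho, chi_2> = (1/4)[1*(11)*conj(1) + 1*(-1)*conj(1) + 1*(1)*conj(-1) + 1*(1)*conj(-1)]
      = (1/4)[(11) + (-1) + (-1) + (-1)] = 8/4 = 2
  <chi_rho, chi_3> = (1/4)[1*(11)*conj(1) + 1*(-1)*conj(-1) + 1*(1)*conj(1) + 1*(1)*conj(-1)]
      = (1/4)[(11) + (1) + (1) + (-1)] = 12/4 = 3
  <chi_rho, chi_4> = (1/4)[1*(11)*conj(1) + 1*(-1)*conj(-1) + 1*(1)*conj(-1) + 1*(1)*conj(1)]
      = (1/4)[(11) + (1) + (-1) + (1)] = 12/4 = 3
Dimension check: dim(rho) = sum (mult * dim) = 3*1 + 2*1 + 3*1 + 3*1 = 11 = chi_rho(e) = 11.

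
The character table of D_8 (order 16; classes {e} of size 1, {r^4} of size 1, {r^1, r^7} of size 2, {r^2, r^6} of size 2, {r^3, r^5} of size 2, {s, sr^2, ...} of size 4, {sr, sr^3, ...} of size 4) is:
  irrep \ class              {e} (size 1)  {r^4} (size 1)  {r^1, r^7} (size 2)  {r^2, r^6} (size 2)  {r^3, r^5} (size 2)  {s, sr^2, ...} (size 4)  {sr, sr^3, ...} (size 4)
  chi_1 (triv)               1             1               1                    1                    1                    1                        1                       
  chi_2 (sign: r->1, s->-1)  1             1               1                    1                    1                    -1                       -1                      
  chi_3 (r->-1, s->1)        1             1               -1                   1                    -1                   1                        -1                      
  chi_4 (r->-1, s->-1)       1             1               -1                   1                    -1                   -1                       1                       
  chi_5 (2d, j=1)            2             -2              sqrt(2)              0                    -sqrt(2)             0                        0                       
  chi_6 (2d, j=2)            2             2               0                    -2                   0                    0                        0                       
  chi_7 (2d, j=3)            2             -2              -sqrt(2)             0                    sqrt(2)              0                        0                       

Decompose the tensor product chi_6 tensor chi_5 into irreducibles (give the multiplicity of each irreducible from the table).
chi_6 tensor chi_5 = chi_5 + chi_7 (all other irreducibles have multiplicity 0).

Reasoning: The character of a tensor product is the pointwise product (chi_6 * chi_5)(C) = chi_6(C) * chi_5(C):
  {e}: (2)*(2), {r^4}: (2)*(-2), {r^1, r^7}: (0)*(sqrt(2)), {r^2, r^6}: (-2)*(0), {r^3, r^5}: (0)*(-sqrt(2)), {s, sr^2, ...}: (0)*(0), {sr, sr^3, ...}: (0)*(0)
so (chi_6 * chi_5) takes values
  {e} -> 4, {r^4} -> -4, {r^1, r^7} -> 0, {r^2, r^6} -> 0, {r^3, r^5} -> 0, {s, sr^2, ...} -> 0, {sr, sr^3, ...} -> 0.
Now take the inner product of this character with each irreducible chi from the table, <chi_6*chi_5, chi> = (1/16) sum_C |C| (chi_6*chi_5)(C) conj(chi(C)):
  <chi_6*chi_5, chi_1> = (1/16)[1*(4)*conj(1) + 1*(-4)*conj(1) + 2*(0)*conj(1) + 2*(0)*conj(1) + 2*(0)*conj(1) + 4*(0)*conj(1) + 4*(0)*conj(1)]
      = (1/16)[(4) + (-4) + (0) + (0) + (0) + (0) + (0)] = 0/16 = 0
  <chi_6*chi_5, chi_2> = (1/16)[1*(4)*conj(1) + 1*(-4)*conj(1) + 2*(0)*conj(1) + 2*(0)*conj(1) + 2*(0)*conj(1) + 4*(0)*conj(-1) + 4*(0)*conj(-1)]
      = (1/16)[(4) + (-4) + (0) + (0) + (0) + (0) + (0)] = 0/16 = 0
  <chi_6*chi_5, chi_3> = (1/16)[1*(4)*conj(1) + 1*(-4)*conj(1) + 2*(0)*conj(-1) + 2*(0)*conj(1) + 2*(0)*conj(-1) + 4*(0)*conj(1) + 4*(0)*conj(-1)]
      = (1/16)[(4) + (-4) + (0) + (0) + (0) + (0) + (0)] = 0/16 = 0
  <chi_6*chi_5, chi_4> = (1/16)[1*(4)*conj(1) + 1*(-4)*conj(1) + 2*(0)*conj(-1) + 2*(0)*conj(1) + 2*(0)*conj(-1) + 4*(0)*conj(-1) + 4*(0)*conj(1)]
      = (1/16)[(4) + (-4) + (0) + (0) + (0) + (0) + (0)] = 0/16 = 0
  <chi_6*chi_5, chi_5> = (1/16)[1*(4)*conj(2) + 1*(-4)*conj(-2) + 2*(0)*conj(sqrt(2)) + 2*(0)*conj(0) + 2*(0)*conj(-sqrt(2)) + 4*(0)*conj(0) + 4*(0)*conj(0)]
      = (1/16)[(8) + (8) + (0) + (0) + (0) + (0) + (0)] = 16/16 = 1
  <chi_6*chi_5, chi_6> = (1/16)[1*(4)*conj(2) + 1*(-4)*conj(2) + 2*(0)*conj(0) + 2*(0)*conj(-2) + 2*(0)*conj(0) + 4*(0)*conj(0) + 4*(0)*conj(0)]
      = (1/16)[(8) + (-8) + (0) + (0) + (0) + (0) + (0)] = 0/16 = 0
  <chi_6*chi_5, chi_7> = (1/16)[1*(4)*conj(2) + 1*(-4)*conj(-2) + 2*(0)*conj(-sqrt(2)) + 2*(0)*conj(0) + 2*(0)*conj(sqrt(2)) + 4*(0)*conj(0) + 4*(0)*conj(0)]
      = (1/16)[(8) + (8) + (0) + (0) + (0) + (0) + (0)] = 16/16 = 1
Hence the multiplicities are chi_5: 1, chi_7: 1. Dimension check: dim(chi_6)*dim(chi_5) = 2*2 = 4 and sum (mult * dim) = 1*2 + 1*2 = 4.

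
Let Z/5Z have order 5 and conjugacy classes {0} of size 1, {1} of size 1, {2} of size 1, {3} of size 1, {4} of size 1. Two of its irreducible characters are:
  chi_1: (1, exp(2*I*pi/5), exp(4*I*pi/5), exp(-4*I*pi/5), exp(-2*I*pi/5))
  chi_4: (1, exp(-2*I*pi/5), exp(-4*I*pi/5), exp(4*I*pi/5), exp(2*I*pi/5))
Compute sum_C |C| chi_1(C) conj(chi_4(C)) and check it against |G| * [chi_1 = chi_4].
Sum = 0; so <chi_1, chi_4> = 0 (distinct irreducibles are orthogonal).

Working: Compute term by term over conjugacy classes (|C| * chi_1(C) * conj(chi_4(C))):
  1*(1)*conj(1) + 1*(exp(2*I*pi/5))*conj(exp(-2*I*pi/5)) + 1*(exp(4*I*pi/5))*conj(exp(-4*I*pi/5)) + 1*(exp(-4*I*pi/5))*conj(exp(4*I*pi/5)) + 1*(exp(-2*I*pi/5))*conj(exp(2*I*pi/5))
  = (1) + (exp(4*I*pi/5)) + (exp(-2*I*pi/5)) + (exp(2*I*pi/5)) + (exp(-4*I*pi/5))
  = 0.
(Exp terms are combined using exp(i*s)*conj(exp(i*t)) = exp(i*(s-t)), and sums of them are collapsed using the identity that for every m > 1 the m distinct m-th roots of unity sum to 0, e.g. 1 + exp(2*I*pi/3) + exp(-2*I*pi/3) = 0.)
Dividing by |G| = 5 gives 0/5 = 0, matching the row-orthogonality relation <chi_1, chi_4> = [chi_1 = chi_4].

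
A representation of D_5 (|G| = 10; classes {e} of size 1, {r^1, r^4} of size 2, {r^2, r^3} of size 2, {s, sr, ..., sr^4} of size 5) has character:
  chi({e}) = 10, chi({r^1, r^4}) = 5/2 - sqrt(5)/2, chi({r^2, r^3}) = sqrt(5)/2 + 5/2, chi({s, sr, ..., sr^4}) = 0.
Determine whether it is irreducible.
Not irreducible (reducible): <chi, chi> = 13 > 1.

Why: <chi, chi> = (1/|G|) sum_C |C| * |chi(C)|^2 = (1/10)[1*|10|^2 + 2*|5/2 - sqrt(5)/2|^2 + 2*|sqrt(5)/2 + 5/2|^2 + 5*|0|^2]
  = (1/10)[(100) + (15 - 5*sqrt(5)) + (5*sqrt(5) + 15) + (0)] = 130/10 = 13.
A character is irreducible iff <chi, chi> = 1, so this representation is reducible.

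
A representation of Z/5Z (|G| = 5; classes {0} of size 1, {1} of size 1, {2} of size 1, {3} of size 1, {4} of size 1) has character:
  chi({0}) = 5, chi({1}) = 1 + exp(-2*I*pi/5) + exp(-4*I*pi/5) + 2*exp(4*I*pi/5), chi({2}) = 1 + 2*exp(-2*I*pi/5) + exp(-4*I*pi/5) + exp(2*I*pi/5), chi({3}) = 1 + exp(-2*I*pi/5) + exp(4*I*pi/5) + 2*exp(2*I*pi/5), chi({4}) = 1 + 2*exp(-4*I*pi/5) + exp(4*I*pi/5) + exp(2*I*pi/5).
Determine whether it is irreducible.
Not irreducible (reducible): <chi, chi> = 7 > 1.

<chi, chi> = (1/|G|) sum_C |C| * |chi(C)|^2 = (1/5)[1*|5|^2 + 1*|1 + exp(-2*I*pi/5) + exp(-4*I*pi/5) + 2*exp(4*I*pi/5)|^2 + 1*|1 + 2*exp(-2*I*pi/5) + exp(-4*I*pi/5) + exp(2*I*pi/5)|^2 + 1*|1 + exp(-2*I*pi/5) + exp(4*I*pi/5) + 2*exp(2*I*pi/5)|^2 + 1*|1 + 2*exp(-4*I*pi/5) + exp(4*I*pi/5) + exp(2*I*pi/5)|^2]
  = (1/5)[(25) + (7 + 4*exp(-2*I*pi/5) + 5*exp(-4*I*pi/5) + 5*exp(4*I*pi/5) + 4*exp(2*I*pi/5)) + (7 + 5*exp(-2*I*pi/5) + 4*exp(-4*I*pi/5) + 4*exp(4*I*pi/5) + 5*exp(2*I*pi/5)) + (7 + 5*exp(-2*I*pi/5) + 4*exp(-4*I*pi/5) + 4*exp(4*I*pi/5) + 5*exp(2*I*pi/5)) + (7 + 4*exp(-2*I*pi/5) + 5*exp(-4*I*pi/5) + 5*exp(4*I*pi/5) + 4*exp(2*I*pi/5))] = 35/5 = 7.
(Exp terms are combined using exp(i*s)*conj(exp(i*t)) = exp(i*(s-t)), and sums of them are collapsed using the identity that for every m > 1 the m distinct m-th roots of unity sum to 0, e.g. 1 + exp(2*I*pi/3) + exp(-2*I*pi/3) = 0.)
A character is irreducible iff <chi, chi> = 1, so this representation is reducible.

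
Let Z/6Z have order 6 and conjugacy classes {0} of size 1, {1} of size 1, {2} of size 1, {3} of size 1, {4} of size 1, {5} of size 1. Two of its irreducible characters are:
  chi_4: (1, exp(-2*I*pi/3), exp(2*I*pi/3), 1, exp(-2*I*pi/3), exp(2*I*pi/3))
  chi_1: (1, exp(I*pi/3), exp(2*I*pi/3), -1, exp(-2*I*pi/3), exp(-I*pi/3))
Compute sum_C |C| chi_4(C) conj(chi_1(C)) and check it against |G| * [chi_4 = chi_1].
Sum = 0; so <chi_4, chi_1> = 0 (distinct irreducibles are orthogonal).

Proof sketch: Compute term by term over conjugacy classes (|C| * chi_4(C) * conj(chi_1(C))):
  1*(1)*conj(1) + 1*(exp(-2*I*pi/3))*conj(exp(I*pi/3)) + 1*(exp(2*I*pi/3))*conj(exp(2*I*pi/3)) + 1*(1)*conj(-1) + 1*(exp(-2*I*pi/3))*conj(exp(-2*I*pi/3)) + 1*(exp(2*I*pi/3))*conj(exp(-I*pi/3))
  = (1) + (-1) + (1) + (-1) + (1) + (-1)
  = 0.
(Exp terms are combined using exp(i*s)*conj(exp(i*t)) = exp(i*(s-t)), and sums of them are collapsed using the identity that for every m > 1 the m distinct m-th roots of unity sum to 0, e.g. 1 + exp(2*I*pi/3) + exp(-2*I*pi/3) = 0.)
Dividing by |G| = 6 gives 0/6 = 0, matching the row-orthogonality relation <chi_4, chi_1> = [chi_4 = chi_1].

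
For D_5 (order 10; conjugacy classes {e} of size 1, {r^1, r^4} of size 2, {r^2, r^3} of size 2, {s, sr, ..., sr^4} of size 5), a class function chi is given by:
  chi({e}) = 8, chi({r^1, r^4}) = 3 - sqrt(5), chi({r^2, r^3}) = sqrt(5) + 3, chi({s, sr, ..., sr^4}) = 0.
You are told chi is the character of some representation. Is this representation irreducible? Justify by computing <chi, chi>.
Not irreducible (reducible): <chi, chi> = 12 > 1.

Details: <chi, chi> = (1/|G|) sum_C |C| * |chi(C)|^2 = (1/10)[1*|8|^2 + 2*|3 - sqrt(5)|^2 + 2*|sqrt(5) + 3|^2 + 5*|0|^2]
  = (1/10)[(64) + (28 - 12*sqrt(5)) + (12*sqrt(5) + 28) + (0)] = 120/10 = 12.
A character is irreducible iff <chi, chi> = 1, so this representation is reducible.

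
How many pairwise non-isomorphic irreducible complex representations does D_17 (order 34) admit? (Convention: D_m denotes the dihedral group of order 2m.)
10

Details: The number of irreducible complex representations of a finite group equals its number of conjugacy classes. D_17 has 10 conjugacy classes ((n+3)/2 for n odd), so D_17 (order 34) has exactly 10 irreducible complex representations.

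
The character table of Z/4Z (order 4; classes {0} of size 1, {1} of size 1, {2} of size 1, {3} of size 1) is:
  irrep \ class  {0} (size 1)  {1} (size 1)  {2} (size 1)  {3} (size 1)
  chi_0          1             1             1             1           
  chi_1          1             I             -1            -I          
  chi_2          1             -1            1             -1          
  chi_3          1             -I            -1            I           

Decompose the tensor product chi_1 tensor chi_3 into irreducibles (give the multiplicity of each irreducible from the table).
chi_1 tensor chi_3 = chi_0 (all other irreducibles have multiplicity 0).

Explanation: The character of a tensor product is the pointwise product (chi_1 * chi_3)(C) = chi_1(C) * chi_3(C):
  {0}: (1)*(1), {1}: (I)*(-I), {2}: (-1)*(-1), {3}: (-I)*(I)
so (chi_1 * chi_3) takes values
  {0} -> 1, {1} -> 1, {2} -> 1, {3} -> 1.
Now take the inner product of this character with each irreducible chi from the table, <chi_1*chi_3, chi> = (1/4) sum_C |C| (chi_1*chi_3)(C) conj(chi(C)):
  <chi_1*chi_3, chi_0> = (1/4)[1*(1)*conj(1) + 1*(1)*conj(1) + 1*(1)*conj(1) + 1*(1)*conj(1)]
      = (1/4)[(1) + (1) + (1) + (1)] = 4/4 = 1
  <chi_1*chi_3, chi_1> = (1/4)[1*(1)*conj(1) + 1*(1)*conj(I) + 1*(1)*conj(-1) + 1*(1)*conj(-I)]
      = (1/4)[(1) + (-I) + (-1) + (I)] = 0/4 = 0
  <chi_1*chi_3, chi_2> = (1/4)[1*(1)*conj(1) + 1*(1)*conj(-1) + 1*(1)*conj(1) + 1*(1)*conj(-1)]
      = (1/4)[(1) + (-1) + (1) + (-1)] = 0/4 = 0
  <chi_1*chi_3, chi_3> = (1/4)[1*(1)*conj(1) + 1*(1)*conj(-I) + 1*(1)*conj(-1) + 1*(1)*conj(I)]
      = (1/4)[(1) + (I) + (-1) + (-I)] = 0/4 = 0
(Exp terms are combined using exp(i*s)*conj(exp(i*t)) = exp(i*(s-t)), and sums of them are collapsed using the identity that for every m > 1 the m distinct m-th roots of unity sum to 0, e.g. 1 + exp(2*I*pi/3) + exp(-2*I*pi/3) = 0.)
Hence the multiplicities are chi_0: 1. Dimension check: dim(chi_1)*dim(chi_3) = 1*1 = 1 and sum (mult * dim) = 1*1 = 1.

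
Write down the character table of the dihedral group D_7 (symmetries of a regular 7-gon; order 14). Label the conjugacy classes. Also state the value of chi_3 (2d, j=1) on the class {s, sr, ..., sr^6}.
Conjugacy classes: {e} of size 1, {r^1, r^6} of size 2, {r^2, r^5} of size 2, {r^3, r^4} of size 2, {s, sr, ..., sr^6} of size 7.
Character table:
  irrep \ class              {e} (size 1)  {r^1, r^6} (size 2)  {r^2, r^5} (size 2)  {r^3, r^4} (size 2)  {s, sr, ..., sr^6} (size 7)
  chi_1 (triv)               1             1                    1                    1                    1                          
  chi_2 (sign: r->1, s->-1)  1             1                    1                    1                    -1                         
  chi_3 (2d, j=1)            2             2*cos(2*pi/7)        -2*cos(3*pi/7)       -2*cos(pi/7)         0                          
  chi_4 (2d, j=2)            2             -2*cos(3*pi/7)       -2*cos(pi/7)         2*cos(2*pi/7)        0                          
  chi_5 (2d, j=3)            2             -2*cos(pi/7)         2*cos(2*pi/7)        -2*cos(3*pi/7)       0                          

Spot check: chi_3 (2d, j=1) on {s, sr, ..., sr^6} = 0.

Reasoning: D_7 has order 2*7 = 14 with 5 conjugacy classes, hence 5 irreducibles. Sum of squared dims 1 + 1 + 4 + 4 + 4 = 14 = |G|. Linear characters come from the abelianisation; the 2-dimensional irreps have character r^k -> 2*cos(2*pi*j*k/7), reflections -> 0.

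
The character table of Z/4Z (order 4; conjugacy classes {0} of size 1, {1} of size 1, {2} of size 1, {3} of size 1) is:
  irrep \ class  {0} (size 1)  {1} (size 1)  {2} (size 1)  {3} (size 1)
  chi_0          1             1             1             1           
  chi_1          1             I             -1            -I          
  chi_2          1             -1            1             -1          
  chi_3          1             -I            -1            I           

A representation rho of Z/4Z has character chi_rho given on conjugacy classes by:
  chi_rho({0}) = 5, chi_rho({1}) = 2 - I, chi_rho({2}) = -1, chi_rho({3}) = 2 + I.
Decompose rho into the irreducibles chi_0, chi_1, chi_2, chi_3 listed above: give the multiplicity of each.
Multiplicities: chi_0: 2, chi_1: 1, chi_2: 0, chi_3: 2.

Reasoning: Use <chi_rho, chi> = (1/|G|) sum_C |C| * chi_rho(C) * conj(chi(C)) with |G| = 4 for each irreducible chi in the table:
  <chi_rho, chi_0> = (1/4)[1*(5)*conj(1) + 1*(2 - I)*conj(1) + 1*(-1)*conj(1) + 1*(2 + I)*conj(1)]
      = (1/4)[(5) + (2 - I) + (-1) + (2 + I)] = 8/4 = 2
  <chi_rho, chi_1> = (1/4)[1*(5)*conj(1) + 1*(2 - I)*conj(I) + 1*(-1)*conj(-1) + 1*(2 + I)*conj(-I)]
      = (1/4)[(5) + (-1 - 2*I) + (1) + (-1 + 2*I)] = 4/4 = 1
  <chi_rho, chi_2> = (1/4)[1*(5)*conj(1) + 1*(2 - I)*conj(-1) + 1*(-1)*conj(1) + 1*(2 + I)*conj(-1)]
      = (1/4)[(5) + (-2 + I) + (-1) + (-2 - I)] = 0/4 = 0
  <chi_rho, chi_3> = (1/4)[1*(5)*conj(1) + 1*(2 - I)*conj(-I) + 1*(-1)*conj(-1) + 1*(2 + I)*conj(I)]
      = (1/4)[(5) + (1 + 2*I) + (1) + (1 - 2*I)] = 8/4 = 2
(Exp terms are combined using exp(i*s)*conj(exp(i*t)) = exp(i*(s-t)), and sums of them are collapsed using the identity that for every m > 1 the m distinct m-th roots of unity sum to 0, e.g. 1 + exp(2*I*pi/3) + exp(-2*I*pi/3) = 0.)
Dimension check: dim(rho) = sum (mult * dim) = 2*1 + 1*1 + 0*1 + 2*1 = 5 = chi_rho(e) = 5.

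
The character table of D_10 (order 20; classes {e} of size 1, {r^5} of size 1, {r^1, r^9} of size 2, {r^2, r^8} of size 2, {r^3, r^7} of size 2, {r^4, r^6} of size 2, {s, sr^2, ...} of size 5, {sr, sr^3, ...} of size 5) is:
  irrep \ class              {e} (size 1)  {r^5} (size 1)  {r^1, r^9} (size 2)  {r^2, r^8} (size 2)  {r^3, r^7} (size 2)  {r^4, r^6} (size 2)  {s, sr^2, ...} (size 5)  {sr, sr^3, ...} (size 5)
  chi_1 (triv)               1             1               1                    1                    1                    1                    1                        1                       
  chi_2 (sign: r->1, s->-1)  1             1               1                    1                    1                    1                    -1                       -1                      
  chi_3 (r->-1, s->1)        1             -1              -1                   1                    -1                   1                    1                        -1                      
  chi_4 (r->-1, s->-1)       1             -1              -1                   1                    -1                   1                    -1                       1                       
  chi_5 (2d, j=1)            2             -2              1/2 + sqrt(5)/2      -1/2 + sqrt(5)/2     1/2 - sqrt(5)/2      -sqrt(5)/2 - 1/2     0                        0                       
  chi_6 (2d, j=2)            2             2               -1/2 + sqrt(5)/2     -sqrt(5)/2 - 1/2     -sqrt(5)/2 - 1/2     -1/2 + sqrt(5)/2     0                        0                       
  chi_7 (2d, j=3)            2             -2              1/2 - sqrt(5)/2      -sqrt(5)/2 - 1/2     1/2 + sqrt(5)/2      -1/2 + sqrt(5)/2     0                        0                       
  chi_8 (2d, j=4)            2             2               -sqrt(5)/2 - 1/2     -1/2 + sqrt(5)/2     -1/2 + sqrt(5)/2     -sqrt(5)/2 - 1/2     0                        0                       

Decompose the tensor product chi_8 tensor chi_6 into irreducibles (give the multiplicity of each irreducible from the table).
chi_8 tensor chi_6 = chi_6 + chi_8 (all other irreducibles have multiplicity 0).

Proof sketch: The character of a tensor product is the pointwise product (chi_8 * chi_6)(C) = chi_8(C) * chi_6(C):
  {e}: (2)*(2), {r^5}: (2)*(2), {r^1, r^9}: (-sqrt(5)/2 - 1/2)*(-1/2 + sqrt(5)/2), {r^2, r^8}: (-1/2 + sqrt(5)/2)*(-sqrt(5)/2 - 1/2), {r^3, r^7}: (-1/2 + sqrt(5)/2)*(-sqrt(5)/2 - 1/2), {r^4, r^6}: (-sqrt(5)/2 - 1/2)*(-1/2 + sqrt(5)/2), {s, sr^2, ...}: (0)*(0), {sr, sr^3, ...}: (0)*(0)
so (chi_8 * chi_6) takes values
  {e} -> 4, {r^5} -> 4, {r^1, r^9} -> -1, {r^2, r^8} -> -1, {r^3, r^7} -> -1, {r^4, r^6} -> -1, {s, sr^2, ...} -> 0, {sr, sr^3, ...} -> 0.
Now take the inner product of this character with each irreducible chi from the table, <chi_8*chi_6, chi> = (1/20) sum_C |C| (chi_8*chi_6)(C) conj(chi(C)):
  <chi_8*chi_6, chi_1> = (1/20)[1*(4)*conj(1) + 1*(4)*conj(1) + 2*(-1)*conj(1) + 2*(-1)*conj(1) + 2*(-1)*conj(1) + 2*(-1)*conj(1) + 5*(0)*conj(1) + 5*(0)*conj(1)]
      = (1/20)[(4) + (4) + (-2) + (-2) + (-2) + (-2) + (0) + (0)] = 0/20 = 0
  <chi_8*chi_6, chi_2> = (1/20)[1*(4)*conj(1) + 1*(4)*conj(1) + 2*(-1)*conj(1) + 2*(-1)*conj(1) + 2*(-1)*conj(1) + 2*(-1)*conj(1) + 5*(0)*conj(-1) + 5*(0)*conj(-1)]
      = (1/20)[(4) + (4) + (-2) + (-2) + (-2) + (-2) + (0) + (0)] = 0/20 = 0
  <chi_8*chi_6, chi_3> = (1/20)[1*(4)*conj(1) + 1*(4)*conj(-1) + 2*(-1)*conj(-1) + 2*(-1)*conj(1) + 2*(-1)*conj(-1) + 2*(-1)*conj(1) + 5*(0)*conj(1) + 5*(0)*conj(-1)]
      = (1/20)[(4) + (-4) + (2) + (-2) + (2) + (-2) + (0) + (0)] = 0/20 = 0
  <chi_8*chi_6, chi_4> = (1/20)[1*(4)*conj(1) + 1*(4)*conj(-1) + 2*(-1)*conj(-1) + 2*(-1)*conj(1) + 2*(-1)*conj(-1) + 2*(-1)*conj(1) + 5*(0)*conj(-1) + 5*(0)*conj(1)]
      = (1/20)[(4) + (-4) + (2) + (-2) + (2) + (-2) + (0) + (0)] = 0/20 = 0
  <chi_8*chi_6, chi_5> = (1/20)[1*(4)*conj(2) + 1*(4)*conj(-2) + 2*(-1)*conj(1/2 + sqrt(5)/2) + 2*(-1)*conj(-1/2 + sqrt(5)/2) + 2*(-1)*conj(1/2 - sqrt(5)/2) + 2*(-1)*conj(-sqrt(5)/2 - 1/2) + 5*(0)*conj(0) + 5*(0)*conj(0)]
      = (1/20)[(8) + (-8) + (-sqrt(5) - 1) + (1 - sqrt(5)) + (-1 + sqrt(5)) + (1 + sqrt(5)) + (0) + (0)] = 0/20 = 0
  <chi_8*chi_6, chi_6> = (1/20)[1*(4)*conj(2) + 1*(4)*conj(2) + 2*(-1)*conj(-1/2 + sqrt(5)/2) + 2*(-1)*conj(-sqrt(5)/2 - 1/2) + 2*(-1)*conj(-sqrt(5)/2 - 1/2) + 2*(-1)*conj(-1/2 + sqrt(5)/2) + 5*(0)*conj(0) + 5*(0)*conj(0)]
      = (1/20)[(8) + (8) + (1 - sqrt(5)) + (1 + sqrt(5)) + (1 + sqrt(5)) + (1 - sqrt(5)) + (0) + (0)] = 20/20 = 1
  <chi_8*chi_6, chi_7> = (1/20)[1*(4)*conj(2) + 1*(4)*conj(-2) + 2*(-1)*conj(1/2 - sqrt(5)/2) + 2*(-1)*conj(-sqrt(5)/2 - 1/2) + 2*(-1)*conj(1/2 + sqrt(5)/2) + 2*(-1)*conj(-1/2 + sqrt(5)/2) + 5*(0)*conj(0) + 5*(0)*conj(0)]
      = (1/20)[(8) + (-8) + (-1 + sqrt(5)) + (1 + sqrt(5)) + (-sqrt(5) - 1) + (1 - sqrt(5)) + (0) + (0)] = 0/20 = 0
  <chi_8*chi_6, chi_8> = (1/20)[1*(4)*conj(2) + 1*(4)*conj(2) + 2*(-1)*conj(-sqrt(5)/2 - 1/2) + 2*(-1)*conj(-1/2 + sqrt(5)/2) + 2*(-1)*conj(-1/2 + sqrt(5)/2) + 2*(-1)*conj(-sqrt(5)/2 - 1/2) + 5*(0)*conj(0) + 5*(0)*conj(0)]
      = (1/20)[(8) + (8) + (1 + sqrt(5)) + (1 - sqrt(5)) + (1 - sqrt(5)) + (1 + sqrt(5)) + (0) + (0)] = 20/20 = 1
Hence the multiplicities are chi_6: 1, chi_8: 1. Dimension check: dim(chi_8)*dim(chi_6) = 2*2 = 4 and sum (mult * dim) = 1*2 + 1*2 = 4.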